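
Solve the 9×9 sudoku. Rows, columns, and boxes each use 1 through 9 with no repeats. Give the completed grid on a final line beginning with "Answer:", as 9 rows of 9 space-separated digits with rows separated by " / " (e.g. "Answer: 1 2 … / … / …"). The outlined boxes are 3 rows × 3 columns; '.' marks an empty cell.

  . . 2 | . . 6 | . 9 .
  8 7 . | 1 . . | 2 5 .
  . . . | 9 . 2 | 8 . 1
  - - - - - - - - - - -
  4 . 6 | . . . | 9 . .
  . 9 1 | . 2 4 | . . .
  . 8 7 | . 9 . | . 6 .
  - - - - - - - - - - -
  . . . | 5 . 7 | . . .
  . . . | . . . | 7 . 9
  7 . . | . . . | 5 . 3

Step 1. [r6c4∈{3}] r6c4's peers cover all but 3. So r6c4=3.
Step 2. [r7c1∈{1,2,3,6,9}] col 1 places 9 nowhere but r7c1, so r7c1=9.
Step 3. [r7c7∈{1,4,6}] r7c7 is the only open cell in col 7 admitting 6, so r7c7=6.
Step 4. [r2c6∈{3}] nothing but 3 survives at r2c6. So r2c6=3.
Step 5. [r2c5∈{4}] only 4 remains possible at r2c5. So r2c5=4.
Step 6. [r5c4∈{6,7,8}] r5c4 is the only open cell in row 5 admitting 6. So r5c4=6.
Step 7. [r5c7∈{3}] nothing but 3 survives at r5c7, so r5c7=3.
Step 8. [r5c1∈{5}] r5c1 is down to just 5 ⇒ r5c1=5.
Step 9. [r4c2∈{2,3}] in row 4, 3 fits only at r4c2, so r4c2=3.
Step 10. [r1c1∈{1,3}] across row 1, 3 lands solely at r1c1 ⇒ r1c1=3.
Step 11. [r8c1∈{1,2,6}] across col 1, 1 lands solely at r8c1. So r8c1=1.
Step 12. [r8c6∈{8}] only 8 remains possible at r8c6 ⇒ r8c6=8.
Step 13. [r1c7∈{4}] r1c7 is down to just 4, so r1c7=4.
Step 14. [r1c9∈{7}] r1c9 has the single candidate 7 ⇒ r1c9=7.
Step 15. [r5c9∈{8}] r5c9's peers cover all but 8 ⇒ r5c9=8.
Step 16. [r4c4∈{7,8}] col 4 places 7 nowhere but r4c4 ⇒ r4c4=7.
Step 17. [r6c9∈{2,4,5}] row 6 places 4 nowhere but r6c9, so r6c9=4.
Step 18. [r7c9∈{2}] only 2 remains possible at r7c9, so r7c9=2.
Step 19. [r7c2∈{4}] r7c2 has the single candidate 4, so r7c2=4.
Step 20. [r6c6∈{1,5}] in row 6, 5 fits only at r6c6. So r6c6=5.
Step 21. [r4c6∈{1}] only 1 remains possible at r4c6 ⇒ r4c6=1.
Step 22. [r9c3∈{8}] r9c3's peers cover all but 8 ⇒ r9c3=8.
Step 23. [r8c8∈{4}] nothing but 4 survives at r8c8, so r8c8=4.
Step 24. [r9c8∈{1}] nothing but 1 survives at r9c8, so r9c8=1.
Step 25. [r9c5∈{6}] only 6 remains possible at r9c5 ⇒ r9c5=6.
Step 26. [r8c2∈{2,5,6}] r8c2 is the only open cell in row 8 admitting 6 ⇒ r8c2=6.
Step 27. [r3c2∈{5}] r3c2 is down to just 5. So r3c2=5.
Step 28. [r8c5∈{3}] r8c5 is down to just 3. So r8c5=3.
Step 29. [r4c5∈{8}] r4c5 has the single candidate 8 ⇒ r4c5=8.
Step 30. [r9c4∈{2,4}] r9c4 is the only open cell in row 9 admitting 4 ⇒ r9c4=4.
Step 31. [r9c6∈{9}] only 9 remains possible at r9c6, so r9c6=9.
Step 32. [r5c8∈{7}] only 7 remains possible at r5c8. So r5c8=7.
Step 33. [r9c2∈{2}] only 2 remains possible at r9c2. So r9c2=2.
Step 34. [r1c2∈{1}] r1c2's peers cover all but 1. So r1c2=1.
Step 35. [r4c8∈{2}] r4c8 has the single candidate 2, so r4c8=2.
Step 36. [r3c1∈{6}] only 6 remains possible at r3c1. So r3c1=6.
Step 37. [r3c3∈{4}] only 4 remains possible at r3c3, so r3c3=4.
Step 38. [r2c3∈{9}] r2c3 is down to just 9 ⇒ r2c3=9.
Step 39. [r8c3∈{5}] r8c3's peers cover all but 5, so r8c3=5.
Step 40. [r8c4∈{2}] r8c4's peers cover all but 2. So r8c4=2.
Step 41. [r7c5∈{1}] only 1 remains possible at r7c5, so r7c5=1.
Step 42. [r6c7∈{1}] r6c7 has the single candidate 1. So r6c7=1.
Step 43. [r7c3∈{3}] r7c3's peers cover all but 3, so r7c3=3.
Step 44. [r1c4∈{8}] nothing but 8 survives at r1c4 ⇒ r1c4=8.
Step 45. [r6c1∈{2}] nothing but 2 survives at r6c1. So r6c1=2.
Step 46. [r2c9∈{6}] nothing but 6 survives at r2c9, so r2c9=6.
Step 47. [r4c9∈{5}] r4c9 is down to just 5, so r4c9=5.
Step 48. [r7c8∈{8}] only 8 remains possible at r7c8, so r7c8=8.
Step 49. [r3c8∈{3}] r3c8's peers cover all but 3. So r3c8=3.
Step 50. [r3c5∈{7}] nothing but 7 survives at r3c5. So r3c5=7.
Step 51. [r1c5∈{5}] r1c5 is down to just 5 ⇒ r1c5=5.

Answer: 3 1 2 8 5 6 4 9 7 / 8 7 9 1 4 3 2 5 6 / 6 5 4 9 7 2 8 3 1 / 4 3 6 7 8 1 9 2 5 / 5 9 1 6 2 4 3 7 8 / 2 8 7 3 9 5 1 6 4 / 9 4 3 5 1 7 6 8 2 / 1 6 5 2 3 8 7 4 9 / 7 2 8 4 6 9 5 1 3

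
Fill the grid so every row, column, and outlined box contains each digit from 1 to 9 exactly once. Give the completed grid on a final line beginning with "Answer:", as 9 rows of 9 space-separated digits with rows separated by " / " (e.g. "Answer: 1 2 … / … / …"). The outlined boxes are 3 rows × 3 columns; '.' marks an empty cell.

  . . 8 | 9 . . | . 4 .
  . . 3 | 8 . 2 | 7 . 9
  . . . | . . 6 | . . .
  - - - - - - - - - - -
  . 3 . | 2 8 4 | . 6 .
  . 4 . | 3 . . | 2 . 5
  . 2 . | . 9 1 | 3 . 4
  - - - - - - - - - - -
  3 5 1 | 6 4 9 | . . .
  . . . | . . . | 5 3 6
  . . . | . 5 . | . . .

Step 1. [r5c6∈{7}] r5c6 is down to just 7. So r5c6=7.
Step 2. [r2c5∈{1}] only 1 remains possible at r2c5. So r2c5=1.
Step 3. [r7c7∈{8}] r7c7 has the single candidate 8, so r7c7=8.
Step 4. [r3c7∈{1}] r3c7 has the single candidate 1 ⇒ r3c7=1.
Step 5. [r2c1∈{4,5,6}] 4 has one home in row 2: r2c1 ⇒ r2c1=4.
Step 6. [r4c7∈{9}] r4c7's peers cover all but 9. So r4c7=9.
Step 7. [r9c8∈{1,2,7,9}] across col 8, 9 lands solely at r9c8. So r9c8=9.
Step 8. [r9c9∈{1,2,7}] r9c9 is the only open cell in box 9 admitting 1. So r9c9=1.
Step 9. [r9c4∈{7}] only 7 remains possible at r9c4 ⇒ r9c4=7.
Step 10. [r8c3∈{2,4,7,9}] in row 8, 4 fits only at r8c3 ⇒ r8c3=4.
Step 11. [r4c9∈{7}] only 7 remains possible at r4c9 ⇒ r4c9=7.
Step 12. [r4c3∈{5}] only 5 remains possible at r4c3. So r4c3=5.
Step 13. [r6c8∈{8}] r6c8 has the single candidate 8, so r6c8=8.
Step 14. [r5c1∈{1,6,8,9}] 8 has one home in row 5: r5c1. So r5c1=8.
Step 15. [r1c6∈{3,5}] across col 6, 5 lands solely at r1c6 ⇒ r1c6=5.
Step 16. [r3c1∈{2,5,7,9}] col 1 places 5 nowhere but r3c1. So r3c1=5.
Step 17. [r3c8∈{2}] r3c8's peers cover all but 2, so r3c8=2.
Step 18. [r1c1∈{1,2,6,7}] in row 1, 2 fits only at r1c1, so r1c1=2.
Step 19. [r9c1∈{6}] r9c1's peers cover all but 6 ⇒ r9c1=6.
Step 20. [r6c3∈{6,7}] across row 6, 6 lands solely at r6c3 ⇒ r6c3=6.
Step 21. [r3c3∈{7,9}] across col 3, 7 lands solely at r3c3 ⇒ r3c3=7.
Step 22. [r8c2∈{7,8,9}] r8c2 is the only open cell in col 2 admitting 7 ⇒ r8c2=7.
Step 23. [r1c9∈{3}] nothing but 3 survives at r1c9, so r1c9=3.
Step 24. [r9c6∈{3,8}] row 9 places 3 nowhere but r9c6. So r9c6=3.
Step 25. [r1c2∈{1,6}] in row 1, 1 fits only at r1c2, so r1c2=1.
Step 26. [r7c9∈{2}] only 2 remains possible at r7c9 ⇒ r7c9=2.
Step 27. [r1c5∈{7}] only 7 remains possible at r1c5. So r1c5=7.
Step 28. [r6c4∈{5}] only 5 remains possible at r6c4, so r6c4=5.
Step 29. [r8c4∈{1}] only 1 remains possible at r8c4 ⇒ r8c4=1.
Step 30. [r3c9∈{8}] r3c9 is down to just 8 ⇒ r3c9=8.
Step 31. [r6c1∈{7}] only 7 remains possible at r6c1. So r6c1=7.
Step 32. [r9c7∈{4}] r9c7's peers cover all but 4, so r9c7=4.
Step 33. [r8c6∈{8}] r8c6 has the single candidate 8 ⇒ r8c6=8.
Step 34. [r2c8∈{5}] nothing but 5 survives at r2c8. So r2c8=5.
Step 35. [r3c2∈{9}] only 9 remains possible at r3c2 ⇒ r3c2=9.
Step 36. [r8c1∈{9}] r8c1's peers cover all but 9. So r8c1=9.
Step 37. [r5c8∈{1}] nothing but 1 survives at r5c8 ⇒ r5c8=1.
Step 38. [r3c4∈{4}] r3c4 is down to just 4 ⇒ r3c4=4.
Step 39. [r9c2∈{8}] nothing but 8 survives at r9c2, so r9c2=8.
Step 40. [r5c3∈{9}] r5c3's peers cover all but 9 ⇒ r5c3=9.
Step 41. [r5c5∈{6}] r5c5 is down to just 6 ⇒ r5c5=6.
Step 42. [r4c1∈{1}] r4c1 has the single candidate 1 ⇒ r4c1=1.
Step 43. [r9c3∈{2}] r9c3 has the single candidate 2 ⇒ r9c3=2.
Step 44. [r3c5∈{3}] only 3 remains possible at r3c5. So r3c5=3.
Step 45. [r7c8∈{7}] r7c8 has the single candidate 7. So r7c8=7.
Step 46. [r2c2∈{6}] r2c2's peers cover all but 6, so r2c2=6.
Step 47. [r1c7∈{6}] only 6 remains possible at r1c7. So r1c7=6.
Step 48. [r8c5∈{2}] r8c5 is down to just 2, so r8c5=2.

Answer: 2 1 8 9 7 5 6 4 3 / 4 6 3 8 1 2 7 5 9 / 5 9 7 4 3 6 1 2 8 / 1 3 5 2 8 4 9 6 7 / 8 4 9 3 6 7 2 1 5 / 7 2 6 5 9 1 3 8 4 / 3 5 1 6 4 9 8 7 2 / 9 7 4 1 2 8 5 3 6 / 6 8 2 7 5 3 4 9 1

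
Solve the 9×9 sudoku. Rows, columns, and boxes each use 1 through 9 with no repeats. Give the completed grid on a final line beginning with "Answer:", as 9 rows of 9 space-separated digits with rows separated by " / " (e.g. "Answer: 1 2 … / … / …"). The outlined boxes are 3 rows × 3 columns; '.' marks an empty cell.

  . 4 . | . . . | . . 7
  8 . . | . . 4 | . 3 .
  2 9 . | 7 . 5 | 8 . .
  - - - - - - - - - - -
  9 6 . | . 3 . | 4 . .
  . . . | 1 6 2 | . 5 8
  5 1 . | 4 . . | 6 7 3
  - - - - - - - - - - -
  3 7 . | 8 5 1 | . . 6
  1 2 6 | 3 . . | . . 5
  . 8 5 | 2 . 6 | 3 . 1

Step 1. [r2c9∈{2,9}] col 9 places 9 nowhere but r2c9 ⇒ r2c9=9.
Step 2. [r9c5∈{4,7,9}] r9c5 is the only open cell in row 9 admitting 7. So r9c5=7.
Step 3. [r8c6∈{9}] nothing but 9 survives at r8c6 ⇒ r8c6=9.
Step 4. [r6c6∈{8}] r6c6 has the single candidate 8. So r6c6=8.
Step 5. [r3c5∈{1}] r3c5 is down to just 1 ⇒ r3c5=1.
Step 6. [r7c3∈{4,9}] 9 has one home in col 3: r7c3, so r7c3=9.
Step 7. [r7c8∈{2,4}] in row 7, 4 fits only at r7c8, so r7c8=4.
Step 8. [r2c3∈{1,7}] in row 2, 7 fits only at r2c3. So r2c3=7.
Step 9. [r2c7∈{1,2,5}] across row 2, 1 lands solely at r2c7, so r2c7=1.
Step 10. [r4c9∈{2}] r4c9 is down to just 2 ⇒ r4c9=2.
Step 11. [r1c8∈{2,6}] r1c8 is the only open cell in col 8 admitting 2, so r1c8=2.
Step 12. [r1c4∈{6,9}] col 4 places 9 nowhere but r1c4, so r1c4=9.
Step 13. [r3c3∈{3}] r3c3's peers cover all but 3, so r3c3=3.
Step 14. [r5c3∈{4}] r5c3's peers cover all but 4 ⇒ r5c3=4.
Step 15. [r8c5∈{4}] only 4 remains possible at r8c5. So r8c5=4.
Step 16. [r5c2∈{3}] r5c2 is down to just 3 ⇒ r5c2=3.
Step 17. [r1c5∈{8}] r1c5 is down to just 8 ⇒ r1c5=8.
Step 18. [r3c8∈{6}] r3c8 is down to just 6, so r3c8=6.
Step 19. [r1c6∈{3}] only 3 remains possible at r1c6. So r1c6=3.
Step 20. [r9c1∈{4}] r9c1's peers cover all but 4. So r9c1=4.
Step 21. [r7c7∈{2}] r7c7's peers cover all but 2. So r7c7=2.
Step 22. [r8c7∈{7}] r8c7 has the single candidate 7, so r8c7=7.
Step 23. [r1c7∈{5}] r1c7's peers cover all but 5. So r1c7=5.
Step 24. [r4c6∈{7}] r4c6's peers cover all but 7, so r4c6=7.
Step 25. [r2c2∈{5}] r2c2 has the single candidate 5 ⇒ r2c2=5.
Step 26. [r5c7∈{9}] only 9 remains possible at r5c7 ⇒ r5c7=9.
Step 27. [r5c1∈{7}] r5c1 has the single candidate 7 ⇒ r5c1=7.
Step 28. [r6c5∈{9}] nothing but 9 survives at r6c5. So r6c5=9.
Step 29. [r8c8∈{8}] nothing but 8 survives at r8c8 ⇒ r8c8=8.
Step 30. [r3c9∈{4}] r3c9 has the single candidate 4. So r3c9=4.
Step 31. [r1c3∈{1}] r1c3 is down to just 1, so r1c3=1.
Step 32. [r1c1∈{6}] r1c1's peers cover all but 6 ⇒ r1c1=6.
Step 33. [r4c8∈{1}] r4c8's peers cover all but 1, so r4c8=1.
Step 34. [r2c5∈{2}] r2c5's peers cover all but 2 ⇒ r2c5=2.
Step 35. [r2c4∈{6}] r2c4's peers cover all but 6 ⇒ r2c4=6.
Step 36. [r6c3∈{2}] r6c3's peers cover all but 2 ⇒ r6c3=2.
Step 37. [r4c4∈{5}] r4c4 is down to just 5, so r4c4=5.
Step 38. [r4c3∈{8}] r4c3 has the single candidate 8 ⇒ r4c3=8.
Step 39. [r9c8∈{9}] r9c8 is down to just 9, so r9c8=9.

Answer: 6 4 1 9 8 3 5 2 7 / 8 5 7 6 2 4 1 3 9 / 2 9 3 7 1 5 8 6 4 / 9 6 8 5 3 7 4 1 2 / 7 3 4 1 6 2 9 5 8 / 5 1 2 4 9 8 6 7 3 / 3 7 9 8 5 1 2 4 6 / 1 2 6 3 4 9 7 8 5 / 4 8 5 2 7 6 3 9 1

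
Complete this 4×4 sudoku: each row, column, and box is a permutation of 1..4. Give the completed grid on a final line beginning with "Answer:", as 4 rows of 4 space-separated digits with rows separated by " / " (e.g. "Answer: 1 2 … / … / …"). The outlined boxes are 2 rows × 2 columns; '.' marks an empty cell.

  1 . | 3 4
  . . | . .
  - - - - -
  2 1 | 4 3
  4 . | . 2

Step 1. [r2c2∈{2,3,4}] across row 2, 4 lands solely at r2c2, so r2c2=4.
Step 2. [r2c3∈{1,2}] r2c3 is the only open cell in row 2 admitting 2, so r2c3=2.
Step 3. [r2c4∈{1}] nothing but 1 survives at r2c4 ⇒ r2c4=1.
Step 4. [r2c1∈{3}] r2c1's peers cover all but 3 ⇒ r2c1=3.
Step 5. [r1c2∈{2}] nothing but 2 survives at r1c2 ⇒ r1c2=2.
Step 6. [r4c3∈{1}] r4c3 is down to just 1, so r4c3=1.
Step 7. [r4c2∈{3}] nothing but 3 survives at r4c2 ⇒ r4c2=3.

Answer: 1 2 3 4 / 3 4 2 1 / 2 1 4 3 / 4 3 1 2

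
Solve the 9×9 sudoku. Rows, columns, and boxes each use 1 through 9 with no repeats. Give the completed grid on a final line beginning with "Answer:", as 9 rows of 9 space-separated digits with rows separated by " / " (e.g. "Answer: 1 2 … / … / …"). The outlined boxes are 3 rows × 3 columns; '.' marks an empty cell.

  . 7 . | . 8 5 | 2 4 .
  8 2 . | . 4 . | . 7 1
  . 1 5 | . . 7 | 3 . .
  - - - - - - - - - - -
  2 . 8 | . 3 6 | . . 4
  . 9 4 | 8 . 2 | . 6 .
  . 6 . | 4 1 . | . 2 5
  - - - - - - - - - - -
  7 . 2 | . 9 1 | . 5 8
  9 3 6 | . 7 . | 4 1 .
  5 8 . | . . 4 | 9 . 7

Step 1. [r7c4∈{3,6}] across row 7, 3 lands solely at r7c4 ⇒ r7c4=3.
Step 2. [r4c4∈{5,7,9}] 7 has one home in col 4: r4c4. So r4c4=7.
Step 3. [r6c1∈{3}] r6c1 has the single candidate 3. So r6c1=3.
Step 4. [r1c1∈{6}] r1c1 is down to just 6 ⇒ r1c1=6.
Step 5. [r3c9∈{6,9}] r3c9 is the only open cell in col 9 admitting 6 ⇒ r3c9=6.
Step 6. [r1c9∈{9}] nothing but 9 survives at r1c9. So r1c9=9.
Step 7. [r3c4∈{2,9}] in row 3, 9 fits only at r3c4 ⇒ r3c4=9.
Step 8. [r5c7∈{1,7}] 7 has one home in row 5: r5c7 ⇒ r5c7=7.
Step 9. [r9c5∈{2,6}] across col 5, 6 lands solely at r9c5, so r9c5=6.
Step 10. [r1c3∈{3}] r1c3 is down to just 3. So r1c3=3.
Step 11. [r9c4∈{2}] r9c4's peers cover all but 2. So r9c4=2.
Step 12. [r4c8∈{9}] r4c8 has the single candidate 9. So r4c8=9.
Step 13. [r8c9∈{2}] only 2 remains possible at r8c9. So r8c9=2.
Step 14. [r1c4∈{1}] r1c4 has the single candidate 1 ⇒ r1c4=1.
Step 15. [r2c6∈{3}] r2c6 has the single candidate 3, so r2c6=3.
Step 16. [r7c2∈{4}] only 4 remains possible at r7c2. So r7c2=4.
Step 17. [r8c4∈{5}] r8c4's peers cover all but 5, so r8c4=5.
Step 18. [r7c7∈{6}] r7c7 has the single candidate 6. So r7c7=6.
Step 19. [r9c3∈{1}] only 1 remains possible at r9c3 ⇒ r9c3=1.
Step 20. [r5c5∈{5}] only 5 remains possible at r5c5 ⇒ r5c5=5.
Step 21. [r2c3∈{9}] r2c3 is down to just 9 ⇒ r2c3=9.
Step 22. [r3c8∈{8}] r3c8 has the single candidate 8, so r3c8=8.
Step 23. [r8c6∈{8}] nothing but 8 survives at r8c6 ⇒ r8c6=8.
Step 24. [r6c7∈{8}] r6c7's peers cover all but 8. So r6c7=8.
Step 25. [r5c9∈{3}] r5c9's peers cover all but 3. So r5c9=3.
Step 26. [r4c7∈{1}] r4c7 is down to just 1. So r4c7=1.
Step 27. [r6c6∈{9}] r6c6's peers cover all but 9, so r6c6=9.
Step 28. [r2c4∈{6}] r2c4's peers cover all but 6, so r2c4=6.
Step 29. [r5c1∈{1}] nothing but 1 survives at r5c1 ⇒ r5c1=1.
Step 30. [r4c2∈{5}] only 5 remains possible at r4c2 ⇒ r4c2=5.
Step 31. [r6c3∈{7}] nothing but 7 survives at r6c3, so r6c3=7.
Step 32. [r3c5∈{2}] r3c5 is down to just 2 ⇒ r3c5=2.
Step 33. [r9c8∈{3}] only 3 remains possible at r9c8. So r9c8=3.
Step 34. [r3c1∈{4}] only 4 remains possible at r3c1, so r3c1=4.
Step 35. [r2c7∈{5}] r2c7 is down to just 5. So r2c7=5.

Answer: 6 7 3 1 8 5 2 4 9 / 8 2 9 6 4 3 5 7 1 / 4 1 5 9 2 7 3 8 6 / 2 5 8 7 3 6 1 9 4 / 1 9 4 8 5 2 7 6 3 / 3 6 7 4 1 9 8 2 5 / 7 4 2 3 9 1 6 5 8 / 9 3 6 5 7 8 4 1 2 / 5 8 1 2 6 4 9 3 7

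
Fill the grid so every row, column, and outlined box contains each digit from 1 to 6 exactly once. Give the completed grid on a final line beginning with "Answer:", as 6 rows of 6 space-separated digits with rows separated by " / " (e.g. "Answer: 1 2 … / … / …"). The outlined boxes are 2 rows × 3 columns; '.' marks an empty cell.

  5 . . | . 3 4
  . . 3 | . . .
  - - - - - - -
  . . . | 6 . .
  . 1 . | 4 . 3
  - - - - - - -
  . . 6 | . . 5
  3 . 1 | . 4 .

Step 1. [r2c5∈{1,2,5,6}] r2c5 is the only open cell in col 5 admitting 6, so r2c5=6.
Step 2. [r1c3∈{2}] r1c3's peers cover all but 2, so r1c3=2.
Step 3. [r6c4∈{2}] only 2 remains possible at r6c4, so r6c4=2.
Step 4. [r3c2∈{2,3,4,5}] 3 has one home in row 3: r3c2. So r3c2=3.
Step 5. [r2c1∈{1,4}] r2c1 is the only open cell in col 1 admitting 1. So r2c1=1.
Step 6. [r3c6∈{1,2}] across col 6, 1 lands solely at r3c6 ⇒ r3c6=1.
Step 7. [r5c2∈{2,4}] in col 2, 2 fits only at r5c2, so r5c2=2.
Step 8. [r3c3∈{4,5}] col 3 places 4 nowhere but r3c3 ⇒ r3c3=4.
Step 9. [r3c1∈{2}] r3c1 has the single candidate 2, so r3c1=2.
Step 10. [r1c4∈{1}] r1c4 has the single candidate 1. So r1c4=1.
Step 11. [r3c5∈{5}] only 5 remains possible at r3c5, so r3c5=5.
Step 12. [r5c4∈{3}] r5c4 is down to just 3. So r5c4=3.
Step 13. [r4c3∈{5}] only 5 remains possible at r4c3, so r4c3=5.
Step 14. [r1c2∈{6}] nothing but 6 survives at r1c2 ⇒ r1c2=6.
Step 15. [r5c1∈{4}] r5c1 has the single candidate 4. So r5c1=4.
Step 16. [r4c1∈{6}] r4c1 has the single candidate 6 ⇒ r4c1=6.
Step 17. [r6c6∈{6}] nothing but 6 survives at r6c6. So r6c6=6.
Step 18. [r2c6∈{2}] r2c6's peers cover all but 2. So r2c6=2.
Step 19. [r2c4∈{5}] nothing but 5 survives at r2c4 ⇒ r2c4=5.
Step 20. [r5c5∈{1}] r5c5's peers cover all but 1, so r5c5=1.
Step 21. [r6c2∈{5}] nothing but 5 survives at r6c2, so r6c2=5.
Step 22. [r4c5∈{2}] only 2 remains possible at r4c5. So r4c5=2.
Step 23. [r2c2∈{4}] r2c2's peers cover all but 4, so r2c2=4.

Answer: 5 6 2 1 3 4 / 1 4 3 5 6 2 / 2 3 4 6 5 1 / 6 1 5 4 2 3 / 4 2 6 3 1 5 / 3 5 1 2 4 6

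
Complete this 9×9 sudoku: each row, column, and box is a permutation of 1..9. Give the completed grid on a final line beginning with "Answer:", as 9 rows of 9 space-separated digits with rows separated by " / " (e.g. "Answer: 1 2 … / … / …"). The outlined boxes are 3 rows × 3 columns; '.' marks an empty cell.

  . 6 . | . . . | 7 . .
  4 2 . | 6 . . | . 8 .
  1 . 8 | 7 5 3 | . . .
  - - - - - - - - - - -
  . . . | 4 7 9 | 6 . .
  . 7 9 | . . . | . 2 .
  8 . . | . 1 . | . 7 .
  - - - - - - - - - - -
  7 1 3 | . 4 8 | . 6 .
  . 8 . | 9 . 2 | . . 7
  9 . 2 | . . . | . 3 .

Step 1. [r1c3∈{5}] nothing but 5 survives at r1c3, so r1c3=5.
Step 2. [r4c9∈{1,3,5,8}] 8 has one home in row 4: r4c9. So r4c9=8.
Step 3. [r7c4∈{5}] r7c4's peers cover all but 5, so r7c4=5.
Step 4. [r2c6∈{1}] nothing but 1 survives at r2c6. So r2c6=1.
Step 5. [r1c5∈{2,8,9}] in col 5, 2 fits only at r1c5. So r1c5=2.
Step 6. [r3c2∈{9}] nothing but 9 survives at r3c2. So r3c2=9.
Step 7. [r3c8∈{4}] r3c8 has the single candidate 4 ⇒ r3c8=4.
Step 8. [r1c8∈{1,9}] col 8 places 9 nowhere but r1c8, so r1c8=9.
Step 9. [r9c5∈{6}] r9c5 has the single candidate 6. So r9c5=6.
Step 10. [r9c7∈{1,4,5,8}] 8 has one home in row 9: r9c7, so r9c7=8.
Step 11. [r1c1∈{3}] r1c1 is down to just 3, so r1c1=3.
Step 12. [r5c5∈{3,8}] across col 5, 8 lands solely at r5c5, so r5c5=8.
Step 13. [r5c4∈{3}] nothing but 3 survives at r5c4 ⇒ r5c4=3.
Step 14. [r1c9∈{1}] r1c9 has the single candidate 1. So r1c9=1.
Step 15. [r5c7∈{1,4,5}] 1 has one home in row 5: r5c7, so r5c7=1.
Step 16. [r4c8∈{5}] r4c8 is down to just 5 ⇒ r4c8=5.
Step 17. [r5c9∈{4}] nothing but 4 survives at r5c9. So r5c9=4.
Step 18. [r9c2∈{4,5}] across row 9, 4 lands solely at r9c2, so r9c2=4.
Step 19. [r6c2∈{3,5}] across col 2, 5 lands solely at r6c2, so r6c2=5.
Step 20. [r5c1∈{6}] nothing but 6 survives at r5c1 ⇒ r5c1=6.
Step 21. [r3c7∈{2}] r3c7 is down to just 2, so r3c7=2.
Step 22. [r9c9∈{5}] nothing but 5 survives at r9c9 ⇒ r9c9=5.
Step 23. [r2c9∈{3}] r2c9 has the single candidate 3. So r2c9=3.
Step 24. [r6c9∈{9}] r6c9 is down to just 9 ⇒ r6c9=9.
Step 25. [r8c3∈{6}] r8c3's peers cover all but 6. So r8c3=6.
Step 26. [r6c7∈{3}] r6c7's peers cover all but 3 ⇒ r6c7=3.
Step 27. [r8c1∈{5}] r8c1 has the single candidate 5. So r8c1=5.
Step 28. [r1c6∈{4}] only 4 remains possible at r1c6. So r1c6=4.
Step 29. [r7c7∈{9}] r7c7 is down to just 9 ⇒ r7c7=9.
Step 30. [r2c7∈{5}] r2c7 has the single candidate 5. So r2c7=5.
Step 31. [r6c4∈{2}] r6c4 is down to just 2. So r6c4=2.
Step 32. [r7c9∈{2}] only 2 remains possible at r7c9. So r7c9=2.
Step 33. [r6c6∈{6}] r6c6 has the single candidate 6, so r6c6=6.
Step 34. [r9c6∈{7}] only 7 remains possible at r9c6, so r9c6=7.
Step 35. [r8c5∈{3}] r8c5's peers cover all but 3. So r8c5=3.
Step 36. [r8c8∈{1}] r8c8 has the single candidate 1, so r8c8=1.
Step 37. [r4c1∈{2}] only 2 remains possible at r4c1. So r4c1=2.
Step 38. [r4c3∈{1}] nothing but 1 survives at r4c3 ⇒ r4c3=1.
Step 39. [r3c9∈{6}] r3c9 is down to just 6. So r3c9=6.
Step 40. [r8c7∈{4}] r8c7 is down to just 4 ⇒ r8c7=4.
Step 41. [r1c4∈{8}] r1c4 is down to just 8 ⇒ r1c4=8.
Step 42. [r6c3∈{4}] nothing but 4 survives at r6c3 ⇒ r6c3=4.
Step 43. [r4c2∈{3}] r4c2's peers cover all but 3 ⇒ r4c2=3.
Step 44. [r2c3∈{7}] nothing but 7 survives at r2c3. So r2c3=7.
Step 45. [r2c5∈{9}] r2c5 has the single candidate 9, so r2c5=9.
Step 46. [r9c4∈{1}] r9c4 has the single candidate 1, so r9c4=1.
Step 47. [r5c6∈{5}] only 5 remains possible at r5c6 ⇒ r5c6=5.

Answer: 3 6 5 8 2 4 7 9 1 / 4 2 7 6 9 1 5 8 3 / 1 9 8 7 5 3 2 4 6 / 2 3 1 4 7 9 6 5 8 / 6 7 9 3 8 5 1 2 4 / 8 5 4 2 1 6 3 7 9 / 7 1 3 5 4 8 9 6 2 / 5 8 6 9 3 2 4 1 7 / 9 4 2 1 6 7 8 3 5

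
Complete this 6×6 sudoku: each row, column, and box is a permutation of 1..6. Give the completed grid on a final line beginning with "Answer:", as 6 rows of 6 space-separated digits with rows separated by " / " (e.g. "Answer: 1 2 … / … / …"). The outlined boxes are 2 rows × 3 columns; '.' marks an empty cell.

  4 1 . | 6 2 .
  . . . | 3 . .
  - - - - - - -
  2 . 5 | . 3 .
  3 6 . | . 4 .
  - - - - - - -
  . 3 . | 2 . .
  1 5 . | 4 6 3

Step 1. [r1c6∈{5}] r1c6 is down to just 5. So r1c6=5.
Step 2. [r5c6∈{1}] r5c6 has the single candidate 1 ⇒ r5c6=1.
Step 3. [r5c1∈{6}] r5c1 has the single candidate 6, so r5c1=6.
Step 4. [r4c3∈{1}] r4c3 has the single candidate 1. So r4c3=1.
Step 5. [r6c3∈{2}] nothing but 2 survives at r6c3. So r6c3=2.
Step 6. [r3c2∈{4}] r3c2 has the single candidate 4, so r3c2=4.
Step 7. [r5c3∈{4}] r5c3 has the single candidate 4. So r5c3=4.
Step 8. [r2c5∈{1}] only 1 remains possible at r2c5. So r2c5=1.
Step 9. [r3c4∈{1}] r3c4 is down to just 1, so r3c4=1.
Step 10. [r2c1∈{5}] r2c1's peers cover all but 5. So r2c1=5.
Step 11. [r3c6∈{6}] only 6 remains possible at r3c6 ⇒ r3c6=6.
Step 12. [r2c3∈{6}] r2c3's peers cover all but 6 ⇒ r2c3=6.
Step 13. [r2c6∈{4}] only 4 remains possible at r2c6. So r2c6=4.
Step 14. [r4c4∈{5}] r4c4's peers cover all but 5 ⇒ r4c4=5.
Step 15. [r5c5∈{5}] only 5 remains possible at r5c5. So r5c5=5.
Step 16. [r2c2∈{2}] r2c2 has the single candidate 2, so r2c2=2.
Step 17. [r4c6∈{2}] r4c6 has the single candidate 2. So r4c6=2.
Step 18. [r1c3∈{3}] nothing but 3 survives at r1c3, so r1c3=3.

Answer: 4 1 3 6 2 5 / 5 2 6 3 1 4 / 2 4 5 1 3 6 / 3 6 1 5 4 2 / 6 3 4 2 5 1 / 1 5 2 4 6 3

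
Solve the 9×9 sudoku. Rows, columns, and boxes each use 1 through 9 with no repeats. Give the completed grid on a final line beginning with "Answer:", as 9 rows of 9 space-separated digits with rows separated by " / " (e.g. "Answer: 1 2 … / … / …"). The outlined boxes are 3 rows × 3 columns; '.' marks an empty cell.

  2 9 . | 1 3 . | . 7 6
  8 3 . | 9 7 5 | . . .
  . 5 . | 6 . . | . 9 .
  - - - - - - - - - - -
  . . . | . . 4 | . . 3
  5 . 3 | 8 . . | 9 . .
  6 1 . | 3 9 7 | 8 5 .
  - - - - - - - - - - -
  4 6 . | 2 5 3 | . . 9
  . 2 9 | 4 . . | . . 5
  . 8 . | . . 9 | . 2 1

Step 1. [r9c7∈{3,4,6,7}] in row 9, 4 fits only at r9c7, so r9c7=4.
Step 2. [r9c5∈{6}] only 6 remains possible at r9c5, so r9c5=6.
Step 3. [r3c9∈{2,4,8}] 8 has one home in col 9: r3c9. So r3c9=8.
Step 4. [r8c8∈{3,6,8}] in col 8, 3 fits only at r8c8, so r8c8=3.
Step 5. [r5c9∈{2,4,7}] in col 9, 7 fits only at r5c9, so r5c9=7.
Step 6. [r7c3∈{1,7}] 1 has one home in row 7: r7c3 ⇒ r7c3=1.
Step 7. [r8c1∈{7}] only 7 remains possible at r8c1 ⇒ r8c1=7.
Step 8. [r3c6∈{2}] r3c6's peers cover all but 2 ⇒ r3c6=2.
Step 9. [r1c3∈{4}] r1c3's peers cover all but 4 ⇒ r1c3=4.
Step 10. [r6c9∈{2,4}] across row 6, 4 lands solely at r6c9 ⇒ r6c9=4.
Step 11. [r4c7∈{1,2,6}] across box 6, 2 lands solely at r4c7. So r4c7=2.
Step 12. [r4c5∈{1}] r4c5 is down to just 1, so r4c5=1.
Step 13. [r2c7∈{1}] r2c7 has the single candidate 1, so r2c7=1.
Step 14. [r1c6∈{8}] r1c6 is down to just 8. So r1c6=8.
Step 15. [r4c3∈{7,8}] across row 4, 8 lands solely at r4c3. So r4c3=8.
Step 16. [r5c6∈{6}] nothing but 6 survives at r5c6 ⇒ r5c6=6.
Step 17. [r2c9∈{2}] r2c9 has the single candidate 2, so r2c9=2.
Step 18. [r8c5∈{8}] r8c5 has the single candidate 8, so r8c5=8.
Step 19. [r2c3∈{6}] r2c3 is down to just 6 ⇒ r2c3=6.
Step 20. [r5c8∈{1}] r5c8 has the single candidate 1. So r5c8=1.
Step 21. [r8c7∈{6}] only 6 remains possible at r8c7 ⇒ r8c7=6.
Step 22. [r1c7∈{5}] only 5 remains possible at r1c7. So r1c7=5.
Step 23. [r6c3∈{2}] nothing but 2 survives at r6c3 ⇒ r6c3=2.
Step 24. [r8c6∈{1}] nothing but 1 survives at r8c6, so r8c6=1.
Step 25. [r3c5∈{4}] nothing but 4 survives at r3c5. So r3c5=4.
Step 26. [r5c5∈{2}] r5c5's peers cover all but 2 ⇒ r5c5=2.
Step 27. [r3c7∈{3}] r3c7's peers cover all but 3. So r3c7=3.
Step 28. [r4c8∈{6}] r4c8 has the single candidate 6 ⇒ r4c8=6.
Step 29. [r9c4∈{7}] r9c4's peers cover all but 7, so r9c4=7.
Step 30. [r4c2∈{7}] nothing but 7 survives at r4c2. So r4c2=7.
Step 31. [r9c3∈{5}] only 5 remains possible at r9c3, so r9c3=5.
Step 32. [r9c1∈{3}] r9c1's peers cover all but 3 ⇒ r9c1=3.
Step 33. [r3c1∈{1}] r3c1 has the single candidate 1 ⇒ r3c1=1.
Step 34. [r3c3∈{7}] only 7 remains possible at r3c3, so r3c3=7.
Step 35. [r7c7∈{7}] r7c7's peers cover all but 7 ⇒ r7c7=7.
Step 36. [r4c4∈{5}] r4c4 has the single candidate 5. So r4c4=5.
Step 37. [r4c1∈{9}] only 9 remains possible at r4c1, so r4c1=9.
Step 38. [r7c8∈{8}] nothing but 8 survives at r7c8, so r7c8=8.
Step 39. [r2c8∈{4}] only 4 remains possible at r2c8. So r2c8=4.
Step 40. [r5c2∈{4}] r5c2's peers cover all but 4 ⇒ r5c2=4.

Answer: 2 9 4 1 3 8 5 7 6 / 8 3 6 9 7 5 1 4 2 / 1 5 7 6 4 2 3 9 8 / 9 7 8 5 1 4 2 6 3 / 5 4 3 8 2 6 9 1 7 / 6 1 2 3 9 7 8 5 4 / 4 6 1 2 5 3 7 8 9 / 7 2 9 4 8 1 6 3 5 / 3 8 5 7 6 9 4 2 1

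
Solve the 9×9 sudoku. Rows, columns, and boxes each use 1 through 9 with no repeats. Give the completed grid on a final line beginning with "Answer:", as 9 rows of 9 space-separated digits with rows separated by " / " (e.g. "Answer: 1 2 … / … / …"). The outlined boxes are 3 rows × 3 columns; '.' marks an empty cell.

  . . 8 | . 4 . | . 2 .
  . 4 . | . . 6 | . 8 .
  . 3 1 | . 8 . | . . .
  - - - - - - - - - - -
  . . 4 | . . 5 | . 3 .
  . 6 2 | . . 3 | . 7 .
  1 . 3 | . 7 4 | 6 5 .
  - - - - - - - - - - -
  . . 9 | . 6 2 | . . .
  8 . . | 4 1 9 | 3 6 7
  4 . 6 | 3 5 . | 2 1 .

Step 1. [r3c8∈{4,9}] across col 8, 9 lands solely at r3c8, so r3c8=9.
Step 2. [r5c5∈{9}] r5c5 is down to just 9. So r5c5=9.
Step 3. [r3c6∈{7}] nothing but 7 survives at r3c6, so r3c6=7.
Step 4. [r4c7∈{1,8,9}] across col 7, 9 lands solely at r4c7. So r4c7=9.
Step 5. [r2c3∈{5,7}] col 3 places 7 nowhere but r2c3 ⇒ r2c3=7.
Step 6. [r1c6∈{1}] r1c6 is down to just 1 ⇒ r1c6=1.
Step 7. [r4c5∈{2}] nothing but 2 survives at r4c5, so r4c5=2.
Step 8. [r6c4∈{8}] r6c4 is down to just 8 ⇒ r6c4=8.
Step 9. [r5c1∈{5}] nothing but 5 survives at r5c1. So r5c1=5.
Step 10. [r1c2∈{5,9}] box 1 places 5 nowhere but r1c2 ⇒ r1c2=5.
Step 11. [r9c2∈{7}] r9c2 has the single candidate 7, so r9c2=7.
Step 12. [r5c4∈{1}] r5c4 has the single candidate 1 ⇒ r5c4=1.
Step 13. [r7c8∈{4}] r7c8's peers cover all but 4, so r7c8=4.
Step 14. [r2c7∈{1,5}] col 7 places 1 nowhere but r2c7. So r2c7=1.
Step 15. [r1c9∈{3,6}] r1c9 is the only open cell in row 1 admitting 3. So r1c9=3.
Step 16. [r2c9∈{5}] r2c9 is down to just 5. So r2c9=5.
Step 17. [r7c9∈{8}] r7c9 has the single candidate 8, so r7c9=8.
Step 18. [r5c9∈{4}] nothing but 4 survives at r5c9 ⇒ r5c9=4.
Step 19. [r1c4∈{9}] r1c4 has the single candidate 9. So r1c4=9.
Step 20. [r2c4∈{2}] only 2 remains possible at r2c4 ⇒ r2c4=2.
Step 21. [r3c9∈{6}] r3c9 has the single candidate 6 ⇒ r3c9=6.
Step 22. [r7c1∈{3}] r7c1 is down to just 3, so r7c1=3.
Step 23. [r4c4∈{6}] only 6 remains possible at r4c4. So r4c4=6.
Step 24. [r1c7∈{7}] r1c7 is down to just 7. So r1c7=7.
Step 25. [r9c6∈{8}] r9c6 has the single candidate 8 ⇒ r9c6=8.
Step 26. [r7c4∈{7}] r7c4 has the single candidate 7. So r7c4=7.
Step 27. [r4c9∈{1}] only 1 remains possible at r4c9, so r4c9=1.
Step 28. [r1c1∈{6}] only 6 remains possible at r1c1 ⇒ r1c1=6.
Step 29. [r5c7∈{8}] only 8 remains possible at r5c7 ⇒ r5c7=8.
Step 30. [r3c1∈{2}] r3c1's peers cover all but 2, so r3c1=2.
Step 31. [r2c1∈{9}] nothing but 9 survives at r2c1, so r2c1=9.
Step 32. [r8c2∈{2}] r8c2 has the single candidate 2, so r8c2=2.
Step 33. [r8c3∈{5}] only 5 remains possible at r8c3 ⇒ r8c3=5.
Step 34. [r6c9∈{2}] only 2 remains possible at r6c9. So r6c9=2.
Step 35. [r2c5∈{3}] nothing but 3 survives at r2c5 ⇒ r2c5=3.
Step 36. [r3c4∈{5}] only 5 remains possible at r3c4 ⇒ r3c4=5.
Step 37. [r9c9∈{9}] r9c9 has the single candidate 9 ⇒ r9c9=9.
Step 38. [r7c2∈{1}] r7c2 has the single candidate 1. So r7c2=1.
Step 39. [r3c7∈{4}] only 4 remains possible at r3c7, so r3c7=4.
Step 40. [r4c1∈{7}] r4c1 has the single candidate 7. So r4c1=7.
Step 41. [r4c2∈{8}] r4c2's peers cover all but 8 ⇒ r4c2=8.
Step 42. [r6c2∈{9}] r6c2's peers cover all but 9 ⇒ r6c2=9.
Step 43. [r7c7∈{5}] r7c7 is down to just 5, so r7c7=5.

Answer: 6 5 8 9 4 1 7 2 3 / 9 4 7 2 3 6 1 8 5 / 2 3 1 5 8 7 4 9 6 / 7 8 4 6 2 5 9 3 1 / 5 6 2 1 9 3 8 7 4 / 1 9 3 8 7 4 6 5 2 / 3 1 9 7 6 2 5 4 8 / 8 2 5 4 1 9 3 6 7 / 4 7 6 3 5 8 2 1 9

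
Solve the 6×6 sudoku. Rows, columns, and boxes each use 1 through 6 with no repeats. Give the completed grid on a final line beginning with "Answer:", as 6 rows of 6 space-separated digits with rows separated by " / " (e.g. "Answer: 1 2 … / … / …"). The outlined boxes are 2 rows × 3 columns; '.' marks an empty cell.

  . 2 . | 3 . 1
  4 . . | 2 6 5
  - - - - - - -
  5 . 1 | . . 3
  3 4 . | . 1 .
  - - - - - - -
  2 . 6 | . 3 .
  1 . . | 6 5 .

Step 1. [r3c5∈{2,4}] row 3 places 2 nowhere but r3c5, so r3c5=2.
Step 2. [r5c6∈{4}] only 4 remains possible at r5c6 ⇒ r5c6=4.
Step 3. [r2c3∈{3}] only 3 remains possible at r2c3. So r2c3=3.
Step 4. [r5c2∈{5}] r5c2 is down to just 5. So r5c2=5.
Step 5. [r6c6∈{2}] nothing but 2 survives at r6c6 ⇒ r6c6=2.
Step 6. [r6c3∈{4}] r6c3 is down to just 4 ⇒ r6c3=4.
Step 7. [r4c3∈{2}] r4c3 is down to just 2 ⇒ r4c3=2.
Step 8. [r6c2∈{3}] nothing but 3 survives at r6c2, so r6c2=3.
Step 9. [r4c6∈{6}] only 6 remains possible at r4c6. So r4c6=6.
Step 10. [r1c3∈{5}] r1c3 is down to just 5, so r1c3=5.
Step 11. [r3c2∈{6}] only 6 remains possible at r3c2. So r3c2=6.
Step 12. [r3c4∈{4}] r3c4 has the single candidate 4 ⇒ r3c4=4.
Step 13. [r5c4∈{1}] r5c4 is down to just 1, so r5c4=1.
Step 14. [r2c2∈{1}] r2c2 is down to just 1. So r2c2=1.
Step 15. [r1c1∈{6}] r1c1 has the single candidate 6, so r1c1=6.
Step 16. [r4c4∈{5}] nothing but 5 survives at r4c4. So r4c4=5.
Step 17. [r1c5∈{4}] only 4 remains possible at r1c5. So r1c5=4.

Answer: 6 2 5 3 4 1 / 4 1 3 2 6 5 / 5 6 1 4 2 3 / 3 4 2 5 1 6 / 2 5 6 1 3 4 / 1 3 4 6 5 2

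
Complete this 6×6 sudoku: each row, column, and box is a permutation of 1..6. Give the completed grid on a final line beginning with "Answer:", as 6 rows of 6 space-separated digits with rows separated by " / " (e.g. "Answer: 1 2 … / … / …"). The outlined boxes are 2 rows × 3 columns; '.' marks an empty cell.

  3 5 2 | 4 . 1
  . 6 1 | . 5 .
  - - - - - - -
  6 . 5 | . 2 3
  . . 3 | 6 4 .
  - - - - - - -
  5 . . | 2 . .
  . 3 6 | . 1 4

Step 1. [r4c1∈{1,2}] col 1 places 1 nowhere but r4c1, so r4c1=1.
Step 2. [r5c5∈{3,6}] across row 5, 3 lands solely at r5c5. So r5c5=3.
Step 3. [r3c2∈{4}] nothing but 4 survives at r3c2 ⇒ r3c2=4.
Step 4. [r3c4∈{1}] r3c4's peers cover all but 1 ⇒ r3c4=1.
Step 5. [r2c1∈{4}] only 4 remains possible at r2c1, so r2c1=4.
Step 6. [r5c3∈{4}] r5c3 is down to just 4. So r5c3=4.
Step 7. [r6c4∈{5}] nothing but 5 survives at r6c4, so r6c4=5.
Step 8. [r4c6∈{5}] only 5 remains possible at r4c6 ⇒ r4c6=5.
Step 9. [r1c5∈{6}] r1c5 has the single candidate 6 ⇒ r1c5=6.
Step 10. [r6c1∈{2}] only 2 remains possible at r6c1, so r6c1=2.
Step 11. [r2c4∈{3}] nothing but 3 survives at r2c4, so r2c4=3.
Step 12. [r2c6∈{2}] only 2 remains possible at r2c6, so r2c6=2.
Step 13. [r4c2∈{2}] only 2 remains possible at r4c2, so r4c2=2.
Step 14. [r5c2∈{1}] r5c2 is down to just 1, so r5c2=1.
Step 15. [r5c6∈{6}] nothing but 6 survives at r5c6, so r5c6=6.

Answer: 3 5 2 4 6 1 / 4 6 1 3 5 2 / 6 4 5 1 2 3 / 1 2 3 6 4 5 / 5 1 4 2 3 6 / 2 3 6 5 1 4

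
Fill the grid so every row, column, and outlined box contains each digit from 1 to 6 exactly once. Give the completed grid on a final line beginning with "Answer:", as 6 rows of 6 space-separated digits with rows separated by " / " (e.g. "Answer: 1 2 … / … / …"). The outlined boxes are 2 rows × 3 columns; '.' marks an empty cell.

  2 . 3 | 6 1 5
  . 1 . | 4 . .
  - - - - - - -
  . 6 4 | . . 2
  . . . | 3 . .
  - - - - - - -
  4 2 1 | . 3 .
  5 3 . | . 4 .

Step 1. [r5c6∈{6}] r5c6's peers cover all but 6. So r5c6=6.
Step 2. [r4c1∈{1}] only 1 remains possible at r4c1, so r4c1=1.
Step 3. [r2c3∈{5,6}] row 2 places 5 nowhere but r2c3. So r2c3=5.
Step 4. [r3c4∈{1,5}] row 3 places 1 nowhere but r3c4, so r3c4=1.
Step 5. [r4c2∈{5}] nothing but 5 survives at r4c2, so r4c2=5.
Step 6. [r6c4∈{2}] r6c4's peers cover all but 2. So r6c4=2.
Step 7. [r4c6∈{4}] r4c6 is down to just 4, so r4c6=4.
Step 8. [r2c5∈{2}] only 2 remains possible at r2c5 ⇒ r2c5=2.
Step 9. [r2c6∈{3}] nothing but 3 survives at r2c6, so r2c6=3.
Step 10. [r4c5∈{6}] r4c5's peers cover all but 6, so r4c5=6.
Step 11. [r1c2∈{4}] r1c2 is down to just 4 ⇒ r1c2=4.
Step 12. [r5c4∈{5}] r5c4 is down to just 5 ⇒ r5c4=5.
Step 13. [r6c3∈{6}] nothing but 6 survives at r6c3, so r6c3=6.
Step 14. [r3c1∈{3}] nothing but 3 survives at r3c1 ⇒ r3c1=3.
Step 15. [r3c5∈{5}] nothing but 5 survives at r3c5, so r3c5=5.
Step 16. [r4c3∈{2}] only 2 remains possible at r4c3 ⇒ r4c3=2.
Step 17. [r6c6∈{1}] r6c6's peers cover all but 1, so r6c6=1.
Step 18. [r2c1∈{6}] r2c1 is down to just 6 ⇒ r2c1=6.

Answer: 2 4 3 6 1 5 / 6 1 5 4 2 3 / 3 6 4 1 5 2 / 1 5 2 3 6 4 / 4 2 1 5 3 6 / 5 3 6 2 4 1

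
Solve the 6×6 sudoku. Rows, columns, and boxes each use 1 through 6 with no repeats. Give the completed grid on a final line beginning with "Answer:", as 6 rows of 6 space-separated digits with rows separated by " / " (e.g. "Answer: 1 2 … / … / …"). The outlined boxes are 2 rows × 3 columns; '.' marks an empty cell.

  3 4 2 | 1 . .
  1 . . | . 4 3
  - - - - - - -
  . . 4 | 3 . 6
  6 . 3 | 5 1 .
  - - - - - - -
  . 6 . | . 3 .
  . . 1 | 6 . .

Step 1. [r5c3∈{5}] r5c3 has the single candidate 5. So r5c3=5.
Step 2. [r5c4∈{2,4}] in col 4, 4 fits only at r5c4, so r5c4=4.
Step 3. [r3c5∈{2}] r3c5 is down to just 2, so r3c5=2.
Step 4. [r5c1∈{2}] only 2 remains possible at r5c1 ⇒ r5c1=2.
Step 5. [r1c6∈{5}] r1c6 is down to just 5 ⇒ r1c6=5.
Step 6. [r2c2∈{5}] r2c2 has the single candidate 5. So r2c2=5.
Step 7. [r6c1∈{4}] r6c1 has the single candidate 4, so r6c1=4.
Step 8. [r2c3∈{6}] r2c3 is down to just 6, so r2c3=6.
Step 9. [r1c5∈{6}] r1c5's peers cover all but 6. So r1c5=6.
Step 10. [r2c4∈{2}] r2c4 is down to just 2, so r2c4=2.
Step 11. [r3c2∈{1}] r3c2 is down to just 1, so r3c2=1.
Step 12. [r6c6∈{2}] only 2 remains possible at r6c6. So r6c6=2.
Step 13. [r4c6∈{4}] r4c6 has the single candidate 4 ⇒ r4c6=4.
Step 14. [r5c6∈{1}] nothing but 1 survives at r5c6. So r5c6=1.
Step 15. [r3c1∈{5}] nothing but 5 survives at r3c1. So r3c1=5.
Step 16. [r6c5∈{5}] only 5 remains possible at r6c5. So r6c5=5.
Step 17. [r6c2∈{3}] nothing but 3 survives at r6c2. So r6c2=3.
Step 18. [r4c2∈{2}] only 2 remains possible at r4c2. So r4c2=2.

Answer: 3 4 2 1 6 5 / 1 5 6 2 4 3 / 5 1 4 3 2 6 / 6 2 3 5 1 4 / 2 6 5 4 3 1 / 4 3 1 6 5 2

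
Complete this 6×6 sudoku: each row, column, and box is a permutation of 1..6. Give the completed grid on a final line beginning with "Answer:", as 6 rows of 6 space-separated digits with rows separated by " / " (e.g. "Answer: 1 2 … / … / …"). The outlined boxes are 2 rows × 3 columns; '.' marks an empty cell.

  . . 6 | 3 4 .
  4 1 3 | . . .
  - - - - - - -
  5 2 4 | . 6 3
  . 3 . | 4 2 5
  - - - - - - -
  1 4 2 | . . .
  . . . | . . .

Step 1. [r6c5∈{1,3,5}] r6c5 is the only open cell in col 5 admitting 1. So r6c5=1.
Step 2. [r5c6∈{6}] r5c6 has the single candidate 6 ⇒ r5c6=6.
Step 3. [r2c6∈{2}] r2c6's peers cover all but 2, so r2c6=2.
Step 4. [r5c4∈{5}] nothing but 5 survives at r5c4, so r5c4=5.
Step 5. [r6c2∈{5,6}] in col 2, 6 fits only at r6c2, so r6c2=6.
Step 6. [r2c4∈{6}] nothing but 6 survives at r2c4. So r2c4=6.
Step 7. [r5c5∈{3}] nothing but 3 survives at r5c5. So r5c5=3.
Step 8. [r1c6∈{1}] r1c6 is down to just 1, so r1c6=1.
Step 9. [r1c2∈{5}] r1c2's peers cover all but 5 ⇒ r1c2=5.
Step 10. [r6c3∈{5}] r6c3's peers cover all but 5, so r6c3=5.
Step 11. [r6c6∈{4}] r6c6's peers cover all but 4. So r6c6=4.
Step 12. [r4c1∈{6}] nothing but 6 survives at r4c1, so r4c1=6.
Step 13. [r4c3∈{1}] r4c3's peers cover all but 1. So r4c3=1.
Step 14. [r6c1∈{3}] r6c1 has the single candidate 3 ⇒ r6c1=3.
Step 15. [r2c5∈{5}] nothing but 5 survives at r2c5. So r2c5=5.
Step 16. [r1c1∈{2}] r1c1 has the single candidate 2, so r1c1=2.
Step 17. [r3c4∈{1}] nothing but 1 survives at r3c4 ⇒ r3c4=1.
Step 18. [r6c4∈{2}] r6c4 is down to just 2 ⇒ r6c4=2.

Answer: 2 5 6 3 4 1 / 4 1 3 6 5 2 / 5 2 4 1 6 3 / 6 3 1 4 2 5 / 1 4 2 5 3 6 / 3 6 5 2 1 4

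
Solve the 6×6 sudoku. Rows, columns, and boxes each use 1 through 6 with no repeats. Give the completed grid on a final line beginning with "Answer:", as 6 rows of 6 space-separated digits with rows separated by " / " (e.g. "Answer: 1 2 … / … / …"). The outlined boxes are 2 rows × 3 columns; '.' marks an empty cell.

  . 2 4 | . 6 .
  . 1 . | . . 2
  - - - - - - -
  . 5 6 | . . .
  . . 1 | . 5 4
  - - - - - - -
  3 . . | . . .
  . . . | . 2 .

Step 1. [r6c3∈{5}] r6c3 is down to just 5. So r6c3=5.
Step 2. [r6c1∈{1,4,6}] r6c1 is the only open cell in col 1 admitting 1. So r6c1=1.
Step 3. [r4c4∈{2,3,6}] across row 4, 6 lands solely at r4c4. So r4c4=6.
Step 4. [r1c1∈{5}] r1c1 is down to just 5 ⇒ r1c1=5.
Step 5. [r3c4∈{1,2,3}] col 4 places 2 nowhere but r3c4. So r3c4=2.
Step 6. [r5c6∈{1,5,6}] r5c6 is the only open cell in col 6 admitting 5. So r5c6=5.
Step 7. [r2c3∈{3}] r2c3 has the single candidate 3 ⇒ r2c3=3.
Step 8. [r2c5∈{4}] r2c5 is down to just 4, so r2c5=4.
Step 9. [r5c2∈{4,6}] r5c2 is the only open cell in row 5 admitting 6 ⇒ r5c2=6.
Step 10. [r5c5∈{1}] r5c5's peers cover all but 1 ⇒ r5c5=1.
Step 11. [r3c6∈{1,3}] in row 3, 1 fits only at r3c6 ⇒ r3c6=1.
Step 12. [r1c6∈{3}] only 3 remains possible at r1c6 ⇒ r1c6=3.
Step 13. [r5c4∈{4}] r5c4 is down to just 4 ⇒ r5c4=4.
Step 14. [r3c1∈{4}] r3c1's peers cover all but 4 ⇒ r3c1=4.
Step 15. [r1c4∈{1}] only 1 remains possible at r1c4, so r1c4=1.
Step 16. [r3c5∈{3}] r3c5 is down to just 3 ⇒ r3c5=3.
Step 17. [r5c3∈{2}] only 2 remains possible at r5c3. So r5c3=2.
Step 18. [r4c2∈{3}] r4c2 has the single candidate 3. So r4c2=3.
Step 19. [r6c6∈{6}] r6c6 is down to just 6 ⇒ r6c6=6.
Step 20. [r2c1∈{6}] only 6 remains possible at r2c1. So r2c1=6.
Step 21. [r2c4∈{5}] r2c4 has the single candidate 5. So r2c4=5.
Step 22. [r6c4∈{3}] only 3 remains possible at r6c4 ⇒ r6c4=3.
Step 23. [r4c1∈{2}] nothing but 2 survives at r4c1 ⇒ r4c1=2.
Step 24. [r6c2∈{4}] nothing but 4 survives at r6c2. So r6c2=4.

Answer: 5 2 4 1 6 3 / 6 1 3 5 4 2 / 4 5 6 2 3 1 / 2 3 1 6 5 4 / 3 6 2 4 1 5 / 1 4 5 3 2 6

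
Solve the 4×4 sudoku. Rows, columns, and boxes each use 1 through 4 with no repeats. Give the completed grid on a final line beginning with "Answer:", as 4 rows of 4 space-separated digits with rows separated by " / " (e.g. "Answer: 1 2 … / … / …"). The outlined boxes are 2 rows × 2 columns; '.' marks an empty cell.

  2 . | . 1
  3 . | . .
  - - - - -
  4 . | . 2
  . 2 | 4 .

Step 1. [r3c3∈{1,3}] r3c3 is the only open cell in col 3 admitting 1. So r3c3=1.
Step 2. [r2c2∈{1,4}] across row 2, 1 lands solely at r2c2, so r2c2=1.
Step 3. [r1c2∈{4}] r1c2's peers cover all but 4, so r1c2=4.
Step 4. [r2c3∈{2}] r2c3 has the single candidate 2 ⇒ r2c3=2.
Step 5. [r2c4∈{4}] r2c4's peers cover all but 4 ⇒ r2c4=4.
Step 6. [r1c3∈{3}] r1c3 is down to just 3. So r1c3=3.
Step 7. [r4c4∈{3}] r4c4 is down to just 3. So r4c4=3.
Step 8. [r3c2∈{3}] nothing but 3 survives at r3c2, so r3c2=3.
Step 9. [r4c1∈{1}] r4c1's peers cover all but 1, so r4c1=1.

Answer: 2 4 3 1 / 3 1 2 4 / 4 3 1 2 / 1 2 4 3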